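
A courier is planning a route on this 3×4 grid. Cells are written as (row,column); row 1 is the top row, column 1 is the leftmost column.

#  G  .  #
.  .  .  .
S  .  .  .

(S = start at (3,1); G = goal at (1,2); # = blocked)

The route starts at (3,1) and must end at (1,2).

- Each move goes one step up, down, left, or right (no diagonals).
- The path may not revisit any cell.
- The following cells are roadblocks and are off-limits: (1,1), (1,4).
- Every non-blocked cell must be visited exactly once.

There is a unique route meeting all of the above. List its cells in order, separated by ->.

Need to visit all 10 open cells exactly once, starting at (3,1) and ending at (1,2).
Route from (3,1): up 1 to (2,1), right 1 to (2,2), down 1 to (3,2), right 2 to (3,4), up 1 to (2,4), left 1 to (2,3), up 1 to (1,3), left 1 to (1,2) — 9 moves in all.
Check: all 10 open cells covered.

(3,1) -> (2,1) -> (2,2) -> (3,2) -> (3,3) -> (3,4) -> (2,4) -> (2,3) -> (1,3) -> (1,2)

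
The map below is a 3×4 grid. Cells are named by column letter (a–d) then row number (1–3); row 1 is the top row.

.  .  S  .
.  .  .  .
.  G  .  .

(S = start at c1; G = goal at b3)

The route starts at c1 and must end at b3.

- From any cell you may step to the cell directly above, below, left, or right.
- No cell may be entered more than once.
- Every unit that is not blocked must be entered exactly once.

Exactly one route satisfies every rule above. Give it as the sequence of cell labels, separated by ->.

Need to visit all 12 open cells exactly once, starting at c1 and ending at b3.
Cell d1 has only two open neighbours (d2 and c1), so the path must pass straight through it: one of those is the cell it's entered from and the other is where it exits.
Route from c1: right to d1, 2× down (reaching d3), left to c3, up to c2, left to b2, up to b1, left to a1, 2× down (reaching a3), right to b3 — 11 moves in all.
Check: all 12 open cells covered.

c1 -> d1 -> d2 -> d3 -> c3 -> c2 -> b2 -> b1 -> a1 -> a2 -> a3 -> b3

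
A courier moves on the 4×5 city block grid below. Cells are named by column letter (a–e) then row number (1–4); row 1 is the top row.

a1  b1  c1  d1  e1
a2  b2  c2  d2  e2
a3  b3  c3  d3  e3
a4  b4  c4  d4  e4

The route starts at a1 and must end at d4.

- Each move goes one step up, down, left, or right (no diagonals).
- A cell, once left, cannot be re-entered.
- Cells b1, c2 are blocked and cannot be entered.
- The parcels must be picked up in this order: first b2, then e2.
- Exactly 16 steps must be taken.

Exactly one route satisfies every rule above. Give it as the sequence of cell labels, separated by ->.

The waypoints must appear in the order b2, e2, with no cell reused.
Route from a1: down 1 to a2, right 1 to b2, down 1 to b3, left 1 to a3, down 1 to a4, right 2 to c4, up 1 to c3, right 1 to d3, up 2 to d1, right 1 to e1, down 3 to e4, left 1 to d4 — 16 moves in all.
Check: order respected (b2 at step 2, e2 at step 13); 16 moves as required.

a1 -> a2 -> b2 -> b3 -> a3 -> a4 -> b4 -> c4 -> c3 -> d3 -> d2 -> d1 -> e1 -> e2 -> e3 -> e4 -> d4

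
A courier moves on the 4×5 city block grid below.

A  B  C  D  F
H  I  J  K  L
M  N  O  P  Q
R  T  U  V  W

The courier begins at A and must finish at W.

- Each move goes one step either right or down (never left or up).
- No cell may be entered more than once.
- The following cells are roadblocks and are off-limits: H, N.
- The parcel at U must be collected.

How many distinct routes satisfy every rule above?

A right/down-only route from A to W makes exactly 3 down-moves and 4 right-moves in some order.
With no other constraints that would be C(7,3) = 35 routes.
Split at U and multiply the segment counts (each segment already excludes blocked cells): A→U: 2; U→W: 1; product = 2.
That gives 2 routes.

2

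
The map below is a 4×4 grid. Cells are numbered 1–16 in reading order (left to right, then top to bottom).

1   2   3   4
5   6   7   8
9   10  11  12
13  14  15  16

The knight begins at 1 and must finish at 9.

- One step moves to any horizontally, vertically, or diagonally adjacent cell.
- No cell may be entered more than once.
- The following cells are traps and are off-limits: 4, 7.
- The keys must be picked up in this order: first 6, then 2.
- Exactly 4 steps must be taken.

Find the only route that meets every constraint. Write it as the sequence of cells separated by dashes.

1 - 6 - 2 - 5 - 9

The waypoints must appear in the order 6, 2, with no cell reused.
Route from 1: down-right to 6, up to 2, down-left to 5, down to 9 — 4 moves in all.
Check: order respected (6 at step 1, 2 at step 2); 4 moves as required.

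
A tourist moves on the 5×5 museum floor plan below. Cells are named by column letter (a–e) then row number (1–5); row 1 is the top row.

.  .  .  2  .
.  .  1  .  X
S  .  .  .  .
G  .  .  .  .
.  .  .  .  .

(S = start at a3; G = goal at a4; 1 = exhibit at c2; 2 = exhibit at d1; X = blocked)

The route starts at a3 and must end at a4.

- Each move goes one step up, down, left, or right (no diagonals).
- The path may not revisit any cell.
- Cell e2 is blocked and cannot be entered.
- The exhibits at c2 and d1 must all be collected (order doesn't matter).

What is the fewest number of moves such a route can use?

11

Any route passes through c2 and d1 in some order between a3 and a4. Summing Manhattan distances along each leg and taking the cheapest ordering (a3 → c2 → d1 → a4) gives a lower bound of 3 + 2 + 6 = 11 moves.
A route of 11 moves achieves this: a3 → a2 → a1 → b1 → c1 → d1 → d2 → c2 → c3 → c4 → b4 → a4.
Since 11 matches the lower bound, it is optimal.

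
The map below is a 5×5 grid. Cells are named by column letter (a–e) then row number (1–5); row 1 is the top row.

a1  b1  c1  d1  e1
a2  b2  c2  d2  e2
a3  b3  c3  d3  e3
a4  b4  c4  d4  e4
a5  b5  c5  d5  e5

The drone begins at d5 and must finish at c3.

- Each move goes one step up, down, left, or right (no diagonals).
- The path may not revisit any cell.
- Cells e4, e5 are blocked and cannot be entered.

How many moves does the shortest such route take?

3

The Manhattan distance from d5 to c3 is |5−3| + |4−3| = 3, so at least 3 moves are needed.
A route of 3 moves achieves this: d5 → d4 → d3 → c3.
Since 3 matches the lower bound, it is optimal.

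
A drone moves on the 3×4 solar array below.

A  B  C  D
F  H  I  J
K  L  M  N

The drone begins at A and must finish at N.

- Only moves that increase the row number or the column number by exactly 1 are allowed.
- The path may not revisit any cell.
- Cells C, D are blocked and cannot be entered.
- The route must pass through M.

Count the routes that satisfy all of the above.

5

A right/down-only route from A to N makes exactly 2 down-moves and 3 right-moves in some order.
With no other constraints that would be C(5,2) = 10 routes.
Split at M and multiply the segment counts (each segment already excludes blocked cells): A→M: 5; M→N: 1; product = 5.
That gives 5 routes.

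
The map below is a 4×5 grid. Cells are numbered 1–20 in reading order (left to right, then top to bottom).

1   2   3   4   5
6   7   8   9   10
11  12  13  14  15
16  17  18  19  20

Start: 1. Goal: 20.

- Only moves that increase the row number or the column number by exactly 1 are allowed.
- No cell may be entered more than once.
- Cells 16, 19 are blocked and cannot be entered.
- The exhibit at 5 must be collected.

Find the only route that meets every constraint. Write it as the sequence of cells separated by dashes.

1 - 2 - 3 - 4 - 5 - 10 - 15 - 20

Moves only go right or down, so the column and row indices never decrease.
Route from 1: right 4 to 5, down 3 to 20 — 7 moves in all.
Check: all required cells visited.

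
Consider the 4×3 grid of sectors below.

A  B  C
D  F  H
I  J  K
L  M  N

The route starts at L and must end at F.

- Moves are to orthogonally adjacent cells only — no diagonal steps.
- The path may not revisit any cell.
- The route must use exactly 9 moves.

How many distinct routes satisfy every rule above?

Need simple routes of exactly 9 moves from L to F (Manhattan distance 3, so 3 moves are spent on a detour and 3 undoing it).
Enumerating: L I D A B C H K J F | L I J M N K H C B F | L I J K H C B A D F | L M J I D A B C H F | L M J K H C B A D F | L M N K H C B A D F | L M N K J I D A B F.
That gives 7 routes.

7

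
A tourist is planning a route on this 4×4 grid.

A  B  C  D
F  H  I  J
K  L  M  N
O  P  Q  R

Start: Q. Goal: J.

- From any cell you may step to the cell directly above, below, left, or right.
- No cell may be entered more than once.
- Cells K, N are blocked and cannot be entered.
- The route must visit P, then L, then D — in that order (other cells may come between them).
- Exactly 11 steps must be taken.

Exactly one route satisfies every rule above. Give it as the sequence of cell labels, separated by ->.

Q -> P -> L -> M -> I -> H -> F -> A -> B -> C -> D -> J

The waypoints must appear in the order P, L, D, with no cell reused.
Route from Q: left 1 to P, up 1 to L, right 1 to M, up 1 to I, left 2 to F, up 1 to A, right 3 to D, down 1 to J — 11 moves in all.
Check: order respected (P at step 1, L at step 2, D at step 10); 11 moves as required.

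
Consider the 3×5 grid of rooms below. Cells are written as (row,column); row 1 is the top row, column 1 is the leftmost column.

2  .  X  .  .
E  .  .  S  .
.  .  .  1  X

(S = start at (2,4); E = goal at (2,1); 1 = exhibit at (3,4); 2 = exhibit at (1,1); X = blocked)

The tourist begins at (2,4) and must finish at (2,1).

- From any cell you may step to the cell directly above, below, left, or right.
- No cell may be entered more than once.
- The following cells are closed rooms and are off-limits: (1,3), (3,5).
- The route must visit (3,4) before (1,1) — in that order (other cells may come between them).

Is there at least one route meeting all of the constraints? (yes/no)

One route that works: (2,4) → (3,4) → (3,3) → (2,3) → (2,2) → (1,2) → (1,1) → (2,1).

yes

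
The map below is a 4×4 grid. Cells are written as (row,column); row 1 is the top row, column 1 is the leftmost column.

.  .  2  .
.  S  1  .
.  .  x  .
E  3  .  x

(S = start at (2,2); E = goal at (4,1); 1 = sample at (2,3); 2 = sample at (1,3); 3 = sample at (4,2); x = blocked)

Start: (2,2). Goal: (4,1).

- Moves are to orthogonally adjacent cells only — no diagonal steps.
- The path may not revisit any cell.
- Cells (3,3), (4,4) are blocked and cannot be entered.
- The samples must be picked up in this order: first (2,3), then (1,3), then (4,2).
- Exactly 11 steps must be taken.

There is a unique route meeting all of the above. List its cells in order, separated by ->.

The waypoints must appear in the order (2,3), (1,3), (4,2), with no cell reused.
Route from (2,2): 2× right (reaching (2,4)), up to (1,4), 3× left (reaching (1,1)), 2× down (reaching (3,1)), right to (3,2), down to (4,2), left to (4,1) — 11 moves in all.
Check: order respected (1 at step 1, 2 at step 4, 3 at step 10); 11 moves as required.

(2,2) -> (2,3) -> (2,4) -> (1,4) -> (1,3) -> (1,2) -> (1,1) -> (2,1) -> (3,1) -> (3,2) -> (4,2) -> (4,1)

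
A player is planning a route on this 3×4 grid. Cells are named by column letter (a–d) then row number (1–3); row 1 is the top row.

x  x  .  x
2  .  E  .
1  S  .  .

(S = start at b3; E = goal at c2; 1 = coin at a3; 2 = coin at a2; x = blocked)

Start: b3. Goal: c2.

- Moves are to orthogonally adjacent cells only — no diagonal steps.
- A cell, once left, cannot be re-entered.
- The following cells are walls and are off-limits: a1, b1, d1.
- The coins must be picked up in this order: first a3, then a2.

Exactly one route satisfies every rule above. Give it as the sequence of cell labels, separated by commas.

The waypoints must appear in the order a3, a2, with no cell reused.
Route from b3: left to a3, up to a2, 2× right (reaching c2) — 4 moves in all.
Check: order respected (1 at step 1, 2 at step 2).

b3, a3, a2, b2, c2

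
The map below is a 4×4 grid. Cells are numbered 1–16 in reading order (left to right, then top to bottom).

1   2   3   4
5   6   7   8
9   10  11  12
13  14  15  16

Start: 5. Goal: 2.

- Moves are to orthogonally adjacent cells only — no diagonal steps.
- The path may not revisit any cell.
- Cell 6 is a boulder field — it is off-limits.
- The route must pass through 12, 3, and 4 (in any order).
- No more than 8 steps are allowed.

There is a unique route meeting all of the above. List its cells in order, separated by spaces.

Any route must reach 12, 3, and 4 and still end at 2 within 8 moves, so the order of the required stops is forced.
Route from 5: down 1 to 9, right 3 to 12, up 2 to 4, left 2 to 2 — 8 moves in all.
Check: all required cells visited; 8 ≤ 8 moves.

5 9 10 11 12 8 4 3 2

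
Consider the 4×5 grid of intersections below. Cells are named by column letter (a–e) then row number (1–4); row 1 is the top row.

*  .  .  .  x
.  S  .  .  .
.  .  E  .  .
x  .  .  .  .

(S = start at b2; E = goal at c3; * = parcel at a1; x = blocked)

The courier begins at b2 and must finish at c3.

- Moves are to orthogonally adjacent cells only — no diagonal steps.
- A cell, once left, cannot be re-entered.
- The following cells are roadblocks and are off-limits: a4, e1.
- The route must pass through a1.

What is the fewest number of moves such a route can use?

Any route passes through a1 somewhere between b2 and c3. Summing Manhattan distances along the two legs (b2 → a1 → c3) gives a lower bound of 2 + 4 = 6 moves.
A route of 6 moves achieves this: b2 → b1 → a1 → a2 → a3 → b3 → c3.
Since 6 matches the lower bound, it is optimal.

6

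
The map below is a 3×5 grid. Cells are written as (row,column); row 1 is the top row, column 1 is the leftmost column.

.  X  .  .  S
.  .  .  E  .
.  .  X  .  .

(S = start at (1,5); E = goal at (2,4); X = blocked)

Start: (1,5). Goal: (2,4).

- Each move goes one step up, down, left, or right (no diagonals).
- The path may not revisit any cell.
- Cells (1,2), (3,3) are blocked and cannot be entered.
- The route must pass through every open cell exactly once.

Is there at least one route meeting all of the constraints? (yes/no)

Cell (1,1) has only one open neighbour but is neither the start nor the goal, so a Hamiltonian route would have to both enter and leave it through the same neighbour — impossible without revisiting.

no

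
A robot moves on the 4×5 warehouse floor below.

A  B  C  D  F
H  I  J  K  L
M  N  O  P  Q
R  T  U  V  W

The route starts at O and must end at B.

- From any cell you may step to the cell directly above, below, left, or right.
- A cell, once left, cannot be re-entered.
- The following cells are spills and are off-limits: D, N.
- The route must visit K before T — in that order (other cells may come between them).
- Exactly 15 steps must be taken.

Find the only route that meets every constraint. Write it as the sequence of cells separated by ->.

O -> P -> K -> L -> Q -> W -> V -> U -> T -> R -> M -> H -> I -> J -> C -> B

The waypoints must appear in the order K, T, with no cell reused.
Route from O: right 1 to P, up 1 to K, right 1 to L, down 2 to W, left 4 to R, up 2 to H, right 2 to J, up 1 to C, left 1 to B — 15 moves in all.
Check: order respected (K at step 2, T at step 8); 15 moves as required.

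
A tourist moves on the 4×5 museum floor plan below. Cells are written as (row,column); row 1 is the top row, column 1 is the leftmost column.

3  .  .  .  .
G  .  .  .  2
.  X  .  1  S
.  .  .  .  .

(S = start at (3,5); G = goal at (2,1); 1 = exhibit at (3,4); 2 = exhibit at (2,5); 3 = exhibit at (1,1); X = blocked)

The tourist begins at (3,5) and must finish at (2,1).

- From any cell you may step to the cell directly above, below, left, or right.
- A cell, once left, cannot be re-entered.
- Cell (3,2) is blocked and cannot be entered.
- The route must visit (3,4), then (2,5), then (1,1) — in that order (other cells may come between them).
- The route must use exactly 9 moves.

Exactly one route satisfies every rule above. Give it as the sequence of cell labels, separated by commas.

The waypoints must appear in the order (3,4), (2,5), (1,1), with no cell reused.
Route from (3,5): left to (3,4), up to (2,4), right to (2,5), up to (1,5), 4× left (reaching (1,1)), down to (2,1) — 9 moves in all.
Check: order respected (1 at step 1, 2 at step 3, 3 at step 8); 9 moves as required.

(3,5), (3,4), (2,4), (2,5), (1,5), (1,4), (1,3), (1,2), (1,1), (2,1)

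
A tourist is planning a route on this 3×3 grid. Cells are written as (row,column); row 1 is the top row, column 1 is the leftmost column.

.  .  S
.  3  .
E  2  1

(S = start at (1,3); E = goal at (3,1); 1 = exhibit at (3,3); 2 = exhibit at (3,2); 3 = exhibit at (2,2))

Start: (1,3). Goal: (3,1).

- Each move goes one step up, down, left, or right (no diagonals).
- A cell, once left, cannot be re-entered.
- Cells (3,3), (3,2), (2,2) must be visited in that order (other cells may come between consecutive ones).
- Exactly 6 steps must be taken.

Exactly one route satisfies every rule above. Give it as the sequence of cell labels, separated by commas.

The waypoints must appear in the order (3,3), (3,2), (2,2), with no cell reused.
Route from (1,3): 2× down (reaching (3,3)), left to (3,2), up to (2,2), left to (2,1), down to (3,1) — 6 moves in all.
Check: order respected (1 at step 2, 2 at step 3, 3 at step 4); 6 moves as required.

(1,3), (2,3), (3,3), (3,2), (2,2), (2,1), (3,1)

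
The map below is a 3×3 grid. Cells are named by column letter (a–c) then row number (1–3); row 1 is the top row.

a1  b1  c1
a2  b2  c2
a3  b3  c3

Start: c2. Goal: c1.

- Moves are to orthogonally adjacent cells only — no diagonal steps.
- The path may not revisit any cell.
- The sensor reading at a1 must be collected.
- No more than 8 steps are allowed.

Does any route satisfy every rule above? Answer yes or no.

yes

One route that works: c2 → b2 → a2 → a1 → b1 → c1.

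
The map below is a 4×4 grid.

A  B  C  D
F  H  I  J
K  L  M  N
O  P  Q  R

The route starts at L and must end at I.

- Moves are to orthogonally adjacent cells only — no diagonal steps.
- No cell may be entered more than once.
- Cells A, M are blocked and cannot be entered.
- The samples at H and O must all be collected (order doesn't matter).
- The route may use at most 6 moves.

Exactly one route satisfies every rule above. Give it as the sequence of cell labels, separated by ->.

The budget equals the shortest possible length, so every move has to be on a shortest route through the required cells.
Route from L: down 1 to P, left 1 to O, up 2 to F, right 2 to I — 6 moves in all.
Check: all required cells visited; 6 ≤ 6 moves.

L -> P -> O -> K -> F -> H -> I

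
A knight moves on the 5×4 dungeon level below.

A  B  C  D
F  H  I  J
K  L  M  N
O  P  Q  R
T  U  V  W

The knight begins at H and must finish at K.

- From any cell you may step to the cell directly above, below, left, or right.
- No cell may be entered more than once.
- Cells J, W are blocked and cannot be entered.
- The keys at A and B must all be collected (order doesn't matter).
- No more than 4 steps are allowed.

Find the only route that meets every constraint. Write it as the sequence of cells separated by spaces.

The 4-move cap with required stops at A, B leaves no slack for detours.
Route from H: up to B, left to A, 2× down (reaching K) — 4 moves in all.
Check: all required cells visited; 4 ≤ 4 moves.

H B A F K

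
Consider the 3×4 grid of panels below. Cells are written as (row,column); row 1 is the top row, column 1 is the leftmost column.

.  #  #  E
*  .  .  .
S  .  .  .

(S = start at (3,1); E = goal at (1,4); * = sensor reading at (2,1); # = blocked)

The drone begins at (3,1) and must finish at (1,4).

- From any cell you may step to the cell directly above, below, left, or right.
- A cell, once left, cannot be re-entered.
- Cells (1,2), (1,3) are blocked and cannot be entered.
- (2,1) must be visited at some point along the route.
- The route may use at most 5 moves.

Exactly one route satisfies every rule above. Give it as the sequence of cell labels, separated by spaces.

Any route must reach (2,1) and still end at (1,4) within 5 moves, so the order of the required stops is forced.
Route from (3,1): up to (2,1), 3× right (reaching (2,4)), up to (1,4) — 5 moves in all.
Check: all required cells visited; 5 ≤ 5 moves.

(3,1) (2,1) (2,2) (2,3) (2,4) (1,4)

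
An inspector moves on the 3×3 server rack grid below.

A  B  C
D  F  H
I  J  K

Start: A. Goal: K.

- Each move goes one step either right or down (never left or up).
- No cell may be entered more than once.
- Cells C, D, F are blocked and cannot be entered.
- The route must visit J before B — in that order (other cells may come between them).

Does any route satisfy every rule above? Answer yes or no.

B lies above J, so going from J to B would need an upward move — but moves only go right/down, so J cannot be visited before B.

no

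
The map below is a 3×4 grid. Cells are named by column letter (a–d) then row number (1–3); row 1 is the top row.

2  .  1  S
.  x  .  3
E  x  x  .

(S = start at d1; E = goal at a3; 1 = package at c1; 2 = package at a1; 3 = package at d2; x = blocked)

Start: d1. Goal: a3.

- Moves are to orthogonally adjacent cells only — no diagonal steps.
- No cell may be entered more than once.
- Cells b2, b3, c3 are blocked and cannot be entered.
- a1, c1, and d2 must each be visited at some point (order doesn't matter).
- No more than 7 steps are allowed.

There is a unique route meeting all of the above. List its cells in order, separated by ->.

d1 -> d2 -> c2 -> c1 -> b1 -> a1 -> a2 -> a3

The budget equals the shortest possible length, so every move has to be on a shortest route through the required cells.
Route from d1: down to d2, left to c2, up to c1, 2× left (reaching a1), 2× down (reaching a3) — 7 moves in all.
Check: all required cells visited; 7 ≤ 7 moves.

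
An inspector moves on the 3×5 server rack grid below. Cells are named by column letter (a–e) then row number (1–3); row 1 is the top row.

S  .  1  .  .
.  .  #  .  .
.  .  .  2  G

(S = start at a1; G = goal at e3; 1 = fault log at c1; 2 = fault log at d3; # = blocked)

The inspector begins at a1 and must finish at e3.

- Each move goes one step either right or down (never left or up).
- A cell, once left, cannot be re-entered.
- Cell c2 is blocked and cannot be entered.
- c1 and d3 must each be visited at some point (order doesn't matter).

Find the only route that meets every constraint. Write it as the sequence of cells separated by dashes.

Moves only go right or down, so the column and row indices never decrease.
Route from a1: 3× right (reaching d1), 2× down (reaching d3), right to e3 — 6 moves in all.
Check: all required cells visited.

a1 - b1 - c1 - d1 - d2 - d3 - e3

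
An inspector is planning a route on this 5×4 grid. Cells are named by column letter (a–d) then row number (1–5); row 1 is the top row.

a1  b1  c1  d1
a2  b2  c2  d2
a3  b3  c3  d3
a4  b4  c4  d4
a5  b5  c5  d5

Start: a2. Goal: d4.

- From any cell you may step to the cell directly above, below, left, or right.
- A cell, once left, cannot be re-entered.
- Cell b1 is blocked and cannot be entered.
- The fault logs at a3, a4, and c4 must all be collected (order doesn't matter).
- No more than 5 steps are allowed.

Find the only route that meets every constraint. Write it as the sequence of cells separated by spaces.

Any route must reach a3, a4, and c4 and still end at d4 within 5 moves, so the order of the required stops is forced.
Route from a2: down 2 to a4, right 3 to d4 — 5 moves in all.
Check: all required cells visited; 5 ≤ 5 moves.

a2 a3 a4 b4 c4 d4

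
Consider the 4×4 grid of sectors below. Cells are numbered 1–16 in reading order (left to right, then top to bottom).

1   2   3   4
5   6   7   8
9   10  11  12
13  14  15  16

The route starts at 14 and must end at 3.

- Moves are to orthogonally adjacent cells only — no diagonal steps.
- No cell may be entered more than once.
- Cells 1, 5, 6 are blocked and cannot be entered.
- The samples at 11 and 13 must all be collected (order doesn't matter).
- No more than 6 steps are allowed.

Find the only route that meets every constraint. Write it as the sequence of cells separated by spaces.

14 13 9 10 11 7 3

The 6-move cap with required stops at 11, 13 leaves no slack for detours.
Route from 14: left to 13, up to 9, 2× right (reaching 11), 2× up (reaching 3) — 6 moves in all.
Check: all required cells visited; 6 ≤ 6 moves.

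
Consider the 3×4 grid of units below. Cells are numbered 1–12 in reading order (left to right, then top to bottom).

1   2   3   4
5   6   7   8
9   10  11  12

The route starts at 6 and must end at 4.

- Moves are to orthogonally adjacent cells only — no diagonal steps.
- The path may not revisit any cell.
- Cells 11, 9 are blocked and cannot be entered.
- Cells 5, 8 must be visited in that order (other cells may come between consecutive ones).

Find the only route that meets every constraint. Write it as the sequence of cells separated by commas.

6, 5, 1, 2, 3, 7, 8, 4

The waypoints must appear in the order 5, 8, with no cell reused.
Route from 6: left to 5, up to 1, 2× right (reaching 3), down to 7, right to 8, up to 4 — 7 moves in all.
Check: order respected (5 at step 1, 8 at step 6).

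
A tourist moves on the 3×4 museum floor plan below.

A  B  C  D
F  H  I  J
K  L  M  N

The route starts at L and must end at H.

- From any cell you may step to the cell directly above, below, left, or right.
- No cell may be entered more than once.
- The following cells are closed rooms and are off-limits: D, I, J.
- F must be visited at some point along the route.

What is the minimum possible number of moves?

Any route passes through F somewhere between L and H. Summing Manhattan distances along the two legs (L → F → H) gives a lower bound of 2 + 1 = 3 moves.
A route of 3 moves achieves this: L → K → F → H.
Since 3 matches the lower bound, it is optimal.

3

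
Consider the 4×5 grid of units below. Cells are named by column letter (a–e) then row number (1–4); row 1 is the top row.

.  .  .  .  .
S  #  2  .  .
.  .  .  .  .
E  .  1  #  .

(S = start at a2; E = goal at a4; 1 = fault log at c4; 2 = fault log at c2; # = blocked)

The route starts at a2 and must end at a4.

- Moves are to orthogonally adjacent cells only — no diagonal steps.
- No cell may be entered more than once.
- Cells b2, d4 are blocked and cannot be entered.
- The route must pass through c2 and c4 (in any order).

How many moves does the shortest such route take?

8

Any route passes through c2 and c4 in some order between a2 and a4. Summing Manhattan distances along each leg and taking the cheapest ordering (a2 → c2 → c4 → a4) gives a lower bound of 2 + 2 + 2 = 6 moves.
That bound ignores the blocked cells. Measuring each leg by the fewest moves that actually steer around them (a2→c2: 4; c2→c4: 2; c4→a4: 2) raises the lower bound to 8.
A route of 8 moves exists: a2 → a1 → b1 → c1 → c2 → c3 → c4 → b4 → a4.
Since 8 matches that lower bound, it is optimal.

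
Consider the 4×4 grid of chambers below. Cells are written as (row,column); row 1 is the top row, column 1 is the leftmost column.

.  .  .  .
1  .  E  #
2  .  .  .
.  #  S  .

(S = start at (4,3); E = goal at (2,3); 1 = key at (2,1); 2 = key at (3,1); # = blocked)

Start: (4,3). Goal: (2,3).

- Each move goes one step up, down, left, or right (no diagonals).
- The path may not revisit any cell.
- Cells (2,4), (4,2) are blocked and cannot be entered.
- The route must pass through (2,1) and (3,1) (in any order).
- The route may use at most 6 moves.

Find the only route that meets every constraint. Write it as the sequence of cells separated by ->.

(4,3) -> (3,3) -> (3,2) -> (3,1) -> (2,1) -> (2,2) -> (2,3)

The budget equals the shortest possible length, so every move has to be on a shortest route through the required cells.
Route from (4,3): up 1 to (3,3), left 2 to (3,1), up 1 to (2,1), right 2 to (2,3) — 6 moves in all.
Check: all required cells visited; 6 ≤ 6 moves.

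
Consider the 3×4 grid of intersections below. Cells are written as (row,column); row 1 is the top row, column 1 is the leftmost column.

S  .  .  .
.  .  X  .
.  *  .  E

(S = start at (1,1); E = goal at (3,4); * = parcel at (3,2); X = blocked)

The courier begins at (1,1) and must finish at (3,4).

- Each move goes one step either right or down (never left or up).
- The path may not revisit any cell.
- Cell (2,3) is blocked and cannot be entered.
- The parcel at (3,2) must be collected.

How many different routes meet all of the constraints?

3

A right/down-only route from (1,1) to (3,4) makes exactly 2 down-moves and 3 right-moves in some order.
With no other constraints that would be C(5,2) = 10 routes.
Split at (3,2) and multiply the segment counts (each segment already excludes blocked cells): (1,1)→(3,2): 3; (3,2)→(3,4): 1; product = 3.
That gives 3 routes.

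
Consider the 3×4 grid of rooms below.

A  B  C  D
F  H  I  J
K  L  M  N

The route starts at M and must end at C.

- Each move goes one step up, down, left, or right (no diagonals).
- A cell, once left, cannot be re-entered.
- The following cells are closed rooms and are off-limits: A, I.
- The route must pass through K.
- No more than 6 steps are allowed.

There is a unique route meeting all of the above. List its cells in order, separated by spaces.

M L K F H B C

Any route must reach K and still end at C within 6 moves, so the order of the required stops is forced.
Route from M: 2× left (reaching K), up to F, right to H, up to B, right to C — 6 moves in all.
Check: all required cells visited; 6 ≤ 6 moves.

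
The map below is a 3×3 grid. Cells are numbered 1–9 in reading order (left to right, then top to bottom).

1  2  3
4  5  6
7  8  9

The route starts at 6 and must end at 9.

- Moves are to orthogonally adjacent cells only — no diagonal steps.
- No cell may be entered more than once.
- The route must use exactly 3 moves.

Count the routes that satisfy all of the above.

Need simple routes of exactly 3 moves from 6 to 9 (Manhattan distance 1, so 1 moves are spent on a detour and 1 undoing it).
Enumerating: 6 5 8 9.
That gives 1 route.

1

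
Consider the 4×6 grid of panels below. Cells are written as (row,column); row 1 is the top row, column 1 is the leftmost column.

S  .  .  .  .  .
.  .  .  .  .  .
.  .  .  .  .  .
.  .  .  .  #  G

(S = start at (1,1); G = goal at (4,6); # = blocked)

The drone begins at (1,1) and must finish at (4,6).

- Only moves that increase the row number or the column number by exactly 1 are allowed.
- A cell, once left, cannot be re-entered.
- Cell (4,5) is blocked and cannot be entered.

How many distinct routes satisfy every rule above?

A right/down-only route from (1,1) to (4,6) makes exactly 3 down-moves and 5 right-moves in some order.
With no other constraints that would be C(8,3) = 56 routes.
Subtract routes through each blocked cell (inclusion–exclusion for overlaps): − through (4,5): 35 → 21.
That gives 21 routes.

21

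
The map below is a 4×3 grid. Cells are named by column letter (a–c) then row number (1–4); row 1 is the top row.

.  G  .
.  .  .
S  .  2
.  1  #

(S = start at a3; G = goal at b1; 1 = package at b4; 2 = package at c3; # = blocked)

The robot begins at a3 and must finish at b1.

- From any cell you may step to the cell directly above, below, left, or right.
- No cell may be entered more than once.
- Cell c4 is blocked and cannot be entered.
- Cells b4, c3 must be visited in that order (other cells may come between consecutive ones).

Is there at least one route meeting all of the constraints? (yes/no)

yes

One route that works: a3 → a4 → b4 → b3 → c3 → c2 → c1 → b1.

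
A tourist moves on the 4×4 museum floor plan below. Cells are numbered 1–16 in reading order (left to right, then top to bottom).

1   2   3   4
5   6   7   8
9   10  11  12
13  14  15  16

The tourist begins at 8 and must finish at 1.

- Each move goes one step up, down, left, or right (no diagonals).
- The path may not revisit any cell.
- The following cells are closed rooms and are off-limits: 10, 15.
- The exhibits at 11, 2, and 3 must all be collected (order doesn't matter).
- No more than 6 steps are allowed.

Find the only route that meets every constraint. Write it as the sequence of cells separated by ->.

8 -> 12 -> 11 -> 7 -> 3 -> 2 -> 1

The budget equals the shortest possible length, so every move has to be on a shortest route through the required cells.
Route from 8: down 1 to 12, left 1 to 11, up 2 to 3, left 2 to 1 — 6 moves in all.
Check: all required cells visited; 6 ≤ 6 moves.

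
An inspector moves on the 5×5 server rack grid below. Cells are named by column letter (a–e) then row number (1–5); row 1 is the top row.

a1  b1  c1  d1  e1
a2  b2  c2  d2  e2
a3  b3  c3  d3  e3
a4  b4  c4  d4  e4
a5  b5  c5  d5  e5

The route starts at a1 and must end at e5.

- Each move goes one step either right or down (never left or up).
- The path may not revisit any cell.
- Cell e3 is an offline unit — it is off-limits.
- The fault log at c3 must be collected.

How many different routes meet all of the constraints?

30

A right/down-only route from a1 to e5 makes exactly 4 down-moves and 4 right-moves in some order.
With no other constraints that would be C(8,4) = 70 routes.
Split at c3 and multiply the segment counts (each segment already excludes blocked cells): a1→c3: 6; c3→e5: 5; product = 30.
That gives 30 routes.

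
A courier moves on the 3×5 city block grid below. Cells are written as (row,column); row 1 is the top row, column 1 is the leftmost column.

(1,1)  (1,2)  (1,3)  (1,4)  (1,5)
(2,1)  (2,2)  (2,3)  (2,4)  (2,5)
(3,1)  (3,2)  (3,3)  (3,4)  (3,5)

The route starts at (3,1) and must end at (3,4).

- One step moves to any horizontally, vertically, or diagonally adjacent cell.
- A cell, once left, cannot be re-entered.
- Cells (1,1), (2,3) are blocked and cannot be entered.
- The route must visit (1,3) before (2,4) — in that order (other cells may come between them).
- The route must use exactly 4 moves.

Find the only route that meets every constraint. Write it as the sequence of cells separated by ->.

(3,1) -> (2,2) -> (1,3) -> (2,4) -> (3,4)

The waypoints must appear in the order (1,3), (2,4), with no cell reused.
Route from (3,1): 2× up-right (reaching (1,3)), down-right to (2,4), down to (3,4) — 4 moves in all.
Check: order respected ((1,3) at step 2, (2,4) at step 3); 4 moves as required.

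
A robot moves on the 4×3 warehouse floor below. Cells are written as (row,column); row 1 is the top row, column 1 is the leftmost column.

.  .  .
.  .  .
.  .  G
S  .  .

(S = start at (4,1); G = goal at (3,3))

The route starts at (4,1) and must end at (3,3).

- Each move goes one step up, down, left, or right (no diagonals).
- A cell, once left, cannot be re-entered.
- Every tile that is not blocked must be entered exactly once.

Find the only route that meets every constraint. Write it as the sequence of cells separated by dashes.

(4,1) - (3,1) - (2,1) - (1,1) - (1,2) - (1,3) - (2,3) - (2,2) - (3,2) - (4,2) - (4,3) - (3,3)

Need to visit all 12 open cells exactly once, starting at (4,1) and ending at (3,3).
Route from (4,1): 3× up (reaching (1,1)), 2× right (reaching (1,3)), down to (2,3), left to (2,2), 2× down (reaching (4,2)), right to (4,3), up to (3,3) — 11 moves in all.
Check: all 12 open cells covered.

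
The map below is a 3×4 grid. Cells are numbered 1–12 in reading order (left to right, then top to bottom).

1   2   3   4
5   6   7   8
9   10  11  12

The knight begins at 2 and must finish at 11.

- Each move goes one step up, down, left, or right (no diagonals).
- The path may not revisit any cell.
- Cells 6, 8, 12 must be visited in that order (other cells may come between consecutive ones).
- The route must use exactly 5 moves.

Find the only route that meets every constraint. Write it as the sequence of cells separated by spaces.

2 6 7 8 12 11

The waypoints must appear in the order 6, 8, 12, with no cell reused.
Route from 2: down 1 to 6, right 2 to 8, down 1 to 12, left 1 to 11 — 5 moves in all.
Check: order respected (6 at step 1, 8 at step 3, 12 at step 4); 5 moves as required.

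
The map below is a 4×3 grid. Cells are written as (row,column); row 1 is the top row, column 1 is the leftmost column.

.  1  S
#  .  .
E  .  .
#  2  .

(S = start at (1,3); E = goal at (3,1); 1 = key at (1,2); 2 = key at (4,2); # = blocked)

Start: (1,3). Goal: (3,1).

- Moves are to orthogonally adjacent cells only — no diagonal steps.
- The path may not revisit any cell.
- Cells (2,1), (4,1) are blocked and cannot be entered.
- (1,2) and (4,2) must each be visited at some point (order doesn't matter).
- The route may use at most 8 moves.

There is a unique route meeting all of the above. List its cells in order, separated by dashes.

(1,3) - (1,2) - (2,2) - (2,3) - (3,3) - (4,3) - (4,2) - (3,2) - (3,1)

The 8-move cap with required stops at (1,2), (4,2) leaves no slack for detours.
Route from (1,3): left 1 to (1,2), down 1 to (2,2), right 1 to (2,3), down 2 to (4,3), left 1 to (4,2), up 1 to (3,2), left 1 to (3,1) — 8 moves in all.
Check: all required cells visited; 8 ≤ 8 moves.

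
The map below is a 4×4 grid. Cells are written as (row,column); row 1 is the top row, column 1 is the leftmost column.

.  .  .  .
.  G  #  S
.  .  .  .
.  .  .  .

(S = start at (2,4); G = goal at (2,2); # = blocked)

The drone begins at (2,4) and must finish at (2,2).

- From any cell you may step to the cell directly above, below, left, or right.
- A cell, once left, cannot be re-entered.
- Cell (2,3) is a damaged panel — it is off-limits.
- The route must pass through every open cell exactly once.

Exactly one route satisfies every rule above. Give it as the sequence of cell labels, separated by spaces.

Need to visit all 15 open cells exactly once, starting at (2,4) and ending at (2,2).
Cell (1,3) has only two open neighbours ((1,2) and (1,4)), so the path must pass straight through it: one of those is the cell it's entered from and the other is where it exits.
Route from (2,4): up 1 to (1,4), left 3 to (1,1), down 3 to (4,1), right 3 to (4,4), up 1 to (3,4), left 2 to (3,2), up 1 to (2,2) — 14 moves in all.
Check: all 15 open cells covered.

(2,4) (1,4) (1,3) (1,2) (1,1) (2,1) (3,1) (4,1) (4,2) (4,3) (4,4) (3,4) (3,3) (3,2) (2,2)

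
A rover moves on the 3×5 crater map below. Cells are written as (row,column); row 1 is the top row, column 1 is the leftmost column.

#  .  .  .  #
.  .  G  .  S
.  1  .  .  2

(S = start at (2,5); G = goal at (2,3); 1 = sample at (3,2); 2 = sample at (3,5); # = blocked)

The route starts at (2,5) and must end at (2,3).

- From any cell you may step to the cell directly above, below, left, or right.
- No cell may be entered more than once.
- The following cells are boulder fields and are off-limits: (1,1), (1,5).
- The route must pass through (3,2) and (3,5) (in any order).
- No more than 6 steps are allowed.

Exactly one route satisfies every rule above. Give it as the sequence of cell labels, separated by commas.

(2,5), (3,5), (3,4), (3,3), (3,2), (2,2), (2,3)

The 6-move cap with required stops at (3,2), (3,5) leaves no slack for detours.
Route from (2,5): down 1 to (3,5), left 3 to (3,2), up 1 to (2,2), right 1 to (2,3) — 6 moves in all.
Check: all required cells visited; 6 ≤ 6 moves.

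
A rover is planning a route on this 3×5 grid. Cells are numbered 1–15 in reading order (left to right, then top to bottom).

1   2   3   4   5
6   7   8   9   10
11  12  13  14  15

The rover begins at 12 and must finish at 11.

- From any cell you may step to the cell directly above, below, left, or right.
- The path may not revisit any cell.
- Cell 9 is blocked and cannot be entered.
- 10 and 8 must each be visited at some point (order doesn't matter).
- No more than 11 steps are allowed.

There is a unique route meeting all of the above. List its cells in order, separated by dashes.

Any route must reach 10 and 8 and still end at 11 within 11 moves, so the order of the required stops is forced.
Route from 12: 3× right (reaching 15), 2× up (reaching 5), 2× left (reaching 3), down to 8, 2× left (reaching 6), down to 11 — 11 moves in all.
Check: all required cells visited; 11 ≤ 11 moves.

12 - 13 - 14 - 15 - 10 - 5 - 4 - 3 - 8 - 7 - 6 - 11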